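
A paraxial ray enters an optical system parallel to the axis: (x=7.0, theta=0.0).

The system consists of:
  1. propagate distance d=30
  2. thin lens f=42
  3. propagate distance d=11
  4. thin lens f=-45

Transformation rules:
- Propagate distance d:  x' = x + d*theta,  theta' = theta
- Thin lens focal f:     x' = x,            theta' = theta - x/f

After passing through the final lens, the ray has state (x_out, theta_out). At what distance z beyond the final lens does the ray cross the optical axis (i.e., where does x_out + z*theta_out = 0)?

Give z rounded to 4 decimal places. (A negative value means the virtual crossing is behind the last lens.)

Answer: 99.6429

Derivation:
Initial: x=7.0000 theta=0.0000
After 1 (propagate distance d=30): x=7.0000 theta=0.0000
After 2 (thin lens f=42): x=7.0000 theta=-1/6 (≈-0.1667)
After 3 (propagate distance d=11): x=31/6 (≈5.1667) theta=-1/6 (≈-0.1667)
After 4 (thin lens f=-45): x=31/6 (≈5.1667) theta=-7/135 (≈-0.0519)
z_focus = -x_out/theta_out = -(31/6)/(-7/135) = 1395/14 ≈ 99.6429
Rounded to 4 decimal places: z = 99.6429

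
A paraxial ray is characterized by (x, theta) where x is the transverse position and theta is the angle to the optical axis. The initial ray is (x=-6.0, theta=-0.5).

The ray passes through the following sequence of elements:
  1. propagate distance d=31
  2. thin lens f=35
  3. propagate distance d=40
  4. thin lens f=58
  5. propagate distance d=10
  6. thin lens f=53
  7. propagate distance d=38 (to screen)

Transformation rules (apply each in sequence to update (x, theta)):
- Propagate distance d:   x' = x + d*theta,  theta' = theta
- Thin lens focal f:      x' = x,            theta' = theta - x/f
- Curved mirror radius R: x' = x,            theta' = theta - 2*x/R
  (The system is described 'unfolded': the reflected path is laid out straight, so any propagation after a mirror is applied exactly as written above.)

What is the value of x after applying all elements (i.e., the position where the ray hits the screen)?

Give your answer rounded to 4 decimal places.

Initial: x=-6.0000 theta=-0.5000
After 1 (propagate distance d=31): x=-21.5000 theta=-0.5000
After 2 (thin lens f=35): x=-21.5000 theta=4/35 (≈0.1143)
After 3 (propagate distance d=40): x=-237/14 (≈-16.9286) theta=4/35 (≈0.1143)
After 4 (thin lens f=58): x=-237/14 (≈-16.9286) theta=1649/4060 (≈0.4062)
After 5 (propagate distance d=10): x=-2612/203 (≈-12.8670) theta=1649/4060 (≈0.4062)
After 6 (thin lens f=53): x=-2612/203 (≈-12.8670) theta=139637/215180 (≈0.6489)
After 7 (propagate distance d=38 (to screen)): x=181249/15370 (≈11.7924) theta=139637/215180 (≈0.6489)
Rounded to 4 decimal places: x = 11.7924

Answer: 11.7924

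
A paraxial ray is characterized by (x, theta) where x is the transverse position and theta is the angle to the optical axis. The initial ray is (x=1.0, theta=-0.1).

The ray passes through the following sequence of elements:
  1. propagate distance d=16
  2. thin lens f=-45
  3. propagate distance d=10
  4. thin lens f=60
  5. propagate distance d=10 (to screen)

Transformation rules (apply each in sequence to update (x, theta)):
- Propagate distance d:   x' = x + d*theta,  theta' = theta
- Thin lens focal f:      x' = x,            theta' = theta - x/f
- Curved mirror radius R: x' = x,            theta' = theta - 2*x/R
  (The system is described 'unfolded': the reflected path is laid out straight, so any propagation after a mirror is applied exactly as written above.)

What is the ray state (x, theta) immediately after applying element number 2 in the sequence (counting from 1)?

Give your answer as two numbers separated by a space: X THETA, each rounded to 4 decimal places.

Initial: x=1.0000 theta=-0.1000
After 1 (propagate distance d=16): x=-0.6000 theta=-0.1000
After 2 (thin lens f=-45): x=-0.6000 theta=-17/150 (≈-0.1133)
Rounded to 4 decimal places: x = -0.6000, theta = -0.1133

Answer: -0.6000 -0.1133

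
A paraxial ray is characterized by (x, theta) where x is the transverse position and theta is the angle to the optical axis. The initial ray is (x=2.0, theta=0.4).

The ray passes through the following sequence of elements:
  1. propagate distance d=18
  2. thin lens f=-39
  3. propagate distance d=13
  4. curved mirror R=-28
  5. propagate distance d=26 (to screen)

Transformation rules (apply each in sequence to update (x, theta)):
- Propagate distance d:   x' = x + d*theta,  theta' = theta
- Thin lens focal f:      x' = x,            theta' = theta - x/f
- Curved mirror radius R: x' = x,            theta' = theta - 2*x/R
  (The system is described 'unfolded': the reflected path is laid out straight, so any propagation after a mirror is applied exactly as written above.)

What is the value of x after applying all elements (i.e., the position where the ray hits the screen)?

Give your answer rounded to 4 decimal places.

Initial: x=2.0000 theta=0.4000
After 1 (propagate distance d=18): x=9.2000 theta=0.4000
After 2 (thin lens f=-39): x=9.2000 theta=124/195 (≈0.6359)
After 3 (propagate distance d=13): x=262/15 (≈17.4667) theta=124/195 (≈0.6359)
After 4 (curved mirror R=-28): x=262/15 (≈17.4667) theta=857/455 (≈1.8835)
After 5 (propagate distance d=26 (to screen)): x=6976/105 (≈66.4381) theta=857/455 (≈1.8835)
Rounded to 4 decimal places: x = 66.4381

Answer: 66.4381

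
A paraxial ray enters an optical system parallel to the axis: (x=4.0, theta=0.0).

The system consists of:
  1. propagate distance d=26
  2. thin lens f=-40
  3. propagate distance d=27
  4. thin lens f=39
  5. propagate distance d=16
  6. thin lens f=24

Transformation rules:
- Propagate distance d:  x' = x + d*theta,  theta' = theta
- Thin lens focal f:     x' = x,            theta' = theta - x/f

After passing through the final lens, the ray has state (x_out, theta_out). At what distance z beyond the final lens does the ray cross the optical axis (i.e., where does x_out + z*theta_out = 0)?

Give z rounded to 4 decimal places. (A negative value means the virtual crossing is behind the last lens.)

Answer: 18.3151

Derivation:
Initial: x=4.0000 theta=0.0000
After 1 (propagate distance d=26): x=4.0000 theta=0.0000
After 2 (thin lens f=-40): x=4.0000 theta=0.1000
After 3 (propagate distance d=27): x=6.7000 theta=0.1000
After 4 (thin lens f=39): x=6.7000 theta=-14/195 (≈-0.0718)
After 5 (propagate distance d=16): x=433/78 (≈5.5513) theta=-14/195 (≈-0.0718)
After 6 (thin lens f=24): x=433/78 (≈5.5513) theta=-2837/9360 (≈-0.3031)
z_focus = -x_out/theta_out = -(433/78)/(-2837/9360) = 51960/2837 ≈ 18.3151
Rounded to 4 decimal places: z = 18.3151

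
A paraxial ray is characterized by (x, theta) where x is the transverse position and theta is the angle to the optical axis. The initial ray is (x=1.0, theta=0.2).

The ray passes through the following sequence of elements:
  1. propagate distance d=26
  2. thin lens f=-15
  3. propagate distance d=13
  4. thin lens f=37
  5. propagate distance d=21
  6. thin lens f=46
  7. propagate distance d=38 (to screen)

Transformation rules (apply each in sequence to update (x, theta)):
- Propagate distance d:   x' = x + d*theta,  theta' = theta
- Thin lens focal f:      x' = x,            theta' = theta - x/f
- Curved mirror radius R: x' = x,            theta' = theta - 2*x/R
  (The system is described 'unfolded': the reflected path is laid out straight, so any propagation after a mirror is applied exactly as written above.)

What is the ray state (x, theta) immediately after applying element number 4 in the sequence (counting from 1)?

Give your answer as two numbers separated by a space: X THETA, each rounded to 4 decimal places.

Initial: x=1.0000 theta=0.2000
After 1 (propagate distance d=26): x=6.2000 theta=0.2000
After 2 (thin lens f=-15): x=6.2000 theta=46/75 (≈0.6133)
After 3 (propagate distance d=13): x=1063/75 (≈14.1733) theta=46/75 (≈0.6133)
After 4 (thin lens f=37): x=1063/75 (≈14.1733) theta=213/925 (≈0.2303)
Rounded to 4 decimal places: x = 14.1733, theta = 0.2303

Answer: 14.1733 0.2303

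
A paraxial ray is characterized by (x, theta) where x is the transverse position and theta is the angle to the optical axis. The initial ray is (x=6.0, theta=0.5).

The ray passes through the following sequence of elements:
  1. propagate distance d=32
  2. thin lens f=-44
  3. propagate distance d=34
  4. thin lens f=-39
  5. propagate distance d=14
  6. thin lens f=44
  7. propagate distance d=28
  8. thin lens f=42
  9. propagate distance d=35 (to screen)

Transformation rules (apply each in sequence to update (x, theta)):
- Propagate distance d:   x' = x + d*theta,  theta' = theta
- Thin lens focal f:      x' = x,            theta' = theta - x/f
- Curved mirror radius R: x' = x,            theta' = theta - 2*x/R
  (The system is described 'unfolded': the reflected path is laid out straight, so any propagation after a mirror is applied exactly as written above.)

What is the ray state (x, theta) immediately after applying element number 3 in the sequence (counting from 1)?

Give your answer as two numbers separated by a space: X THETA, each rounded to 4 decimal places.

Initial: x=6.0000 theta=0.5000
After 1 (propagate distance d=32): x=22.0000 theta=0.5000
After 2 (thin lens f=-44): x=22.0000 theta=1.0000
After 3 (propagate distance d=34): x=56.0000 theta=1.0000
Rounded to 4 decimal places: x = 56.0000, theta = 1.0000

Answer: 56.0000 1.0000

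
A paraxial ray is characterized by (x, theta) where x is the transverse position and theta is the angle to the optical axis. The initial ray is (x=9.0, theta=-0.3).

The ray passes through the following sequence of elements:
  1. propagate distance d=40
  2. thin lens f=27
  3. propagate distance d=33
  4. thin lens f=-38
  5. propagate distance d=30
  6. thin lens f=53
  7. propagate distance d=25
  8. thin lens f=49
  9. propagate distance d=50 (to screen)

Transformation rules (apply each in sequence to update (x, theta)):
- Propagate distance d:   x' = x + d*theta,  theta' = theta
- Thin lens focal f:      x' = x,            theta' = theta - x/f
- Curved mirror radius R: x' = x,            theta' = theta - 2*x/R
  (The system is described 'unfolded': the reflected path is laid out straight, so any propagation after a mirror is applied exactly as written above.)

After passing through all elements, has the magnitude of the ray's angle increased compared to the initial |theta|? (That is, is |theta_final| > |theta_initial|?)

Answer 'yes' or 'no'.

Answer: yes

Derivation:
Initial: x=9.0000 theta=-0.3000
After 1 (propagate distance d=40): x=-3.0000 theta=-0.3000
After 2 (thin lens f=27): x=-3.0000 theta=-17/90 (≈-0.1889)
After 3 (propagate distance d=33): x=-277/30 (≈-9.2333) theta=-17/90 (≈-0.1889)
After 4 (thin lens f=-38): x=-277/30 (≈-9.2333) theta=-1477/3420 (≈-0.4319)
After 5 (propagate distance d=30): x=-2108/95 (≈-22.1895) theta=-1477/3420 (≈-0.4319)
After 6 (thin lens f=53): x=-2108/95 (≈-22.1895) theta=-2393/181260 (≈-0.0132)
After 7 (propagate distance d=25): x=-4081889/181260 (≈-22.5195) theta=-2393/181260 (≈-0.0132)
After 8 (thin lens f=49): x=-4081889/181260 (≈-22.5195) theta=47198/105735 (≈0.4464)
After 9 (propagate distance d=50 (to screen)): x=-254423/1268820 (≈-0.2005) theta=47198/105735 (≈0.4464)
|theta_initial|=0.3000 |theta_final|=47198/105735 (≈0.4464) -> increased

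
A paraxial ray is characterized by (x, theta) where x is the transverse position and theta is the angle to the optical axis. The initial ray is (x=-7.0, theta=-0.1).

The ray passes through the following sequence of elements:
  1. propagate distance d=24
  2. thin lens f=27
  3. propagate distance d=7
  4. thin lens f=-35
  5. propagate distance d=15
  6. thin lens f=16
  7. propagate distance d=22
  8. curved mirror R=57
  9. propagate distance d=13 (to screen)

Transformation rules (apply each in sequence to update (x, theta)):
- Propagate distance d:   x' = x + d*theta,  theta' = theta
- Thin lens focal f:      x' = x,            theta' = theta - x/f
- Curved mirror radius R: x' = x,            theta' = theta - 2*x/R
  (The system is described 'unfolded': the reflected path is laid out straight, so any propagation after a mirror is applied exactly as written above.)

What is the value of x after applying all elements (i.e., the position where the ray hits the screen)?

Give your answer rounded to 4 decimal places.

Initial: x=-7.0000 theta=-0.1000
After 1 (propagate distance d=24): x=-9.4000 theta=-0.1000
After 2 (thin lens f=27): x=-9.4000 theta=67/270 (≈0.2481)
After 3 (propagate distance d=7): x=-2069/270 (≈-7.6630) theta=67/270 (≈0.2481)
After 4 (thin lens f=-35): x=-2069/270 (≈-7.6630) theta=46/1575 (≈0.0292)
After 5 (propagate distance d=15): x=-2731/378 (≈-7.2249) theta=46/1575 (≈0.0292)
After 6 (thin lens f=16): x=-2731/378 (≈-7.2249) theta=72691/151200 (≈0.4808)
After 7 (propagate distance d=22): x=84467/25200 (≈3.3519) theta=72691/151200 (≈0.4808)
After 8 (curved mirror R=57): x=84467/25200 (≈3.3519) theta=1043261/2872800 (≈0.3632)
After 9 (propagate distance d=13 (to screen)): x=23191631/2872800 (≈8.0728) theta=1043261/2872800 (≈0.3632)
Rounded to 4 decimal places: x = 8.0728

Answer: 8.0728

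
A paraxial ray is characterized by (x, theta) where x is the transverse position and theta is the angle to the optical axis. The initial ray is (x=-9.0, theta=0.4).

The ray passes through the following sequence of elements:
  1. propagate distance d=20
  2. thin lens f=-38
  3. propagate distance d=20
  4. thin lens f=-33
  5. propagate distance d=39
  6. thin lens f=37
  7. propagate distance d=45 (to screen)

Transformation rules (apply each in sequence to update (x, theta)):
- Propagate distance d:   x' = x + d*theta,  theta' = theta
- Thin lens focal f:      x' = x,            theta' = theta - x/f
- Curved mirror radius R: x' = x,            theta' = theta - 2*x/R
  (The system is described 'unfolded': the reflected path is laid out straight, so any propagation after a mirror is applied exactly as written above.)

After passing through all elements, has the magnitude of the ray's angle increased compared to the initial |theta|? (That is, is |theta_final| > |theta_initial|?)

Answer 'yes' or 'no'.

Initial: x=-9.0000 theta=0.4000
After 1 (propagate distance d=20): x=-1.0000 theta=0.4000
After 2 (thin lens f=-38): x=-1.0000 theta=71/190 (≈0.3737)
After 3 (propagate distance d=20): x=123/19 (≈6.4737) theta=71/190 (≈0.3737)
After 4 (thin lens f=-33): x=123/19 (≈6.4737) theta=1191/2090 (≈0.5699)
After 5 (propagate distance d=39): x=59979/2090 (≈28.6981) theta=1191/2090 (≈0.5699)
After 6 (thin lens f=37): x=59979/2090 (≈28.6981) theta=-7956/38665 (≈-0.2058)
After 7 (propagate distance d=45 (to screen)): x=136653/7030 (≈19.4385) theta=-7956/38665 (≈-0.2058)
|theta_initial|=0.4000 |theta_final|=7956/38665 (≈0.2058) -> not increased

Answer: no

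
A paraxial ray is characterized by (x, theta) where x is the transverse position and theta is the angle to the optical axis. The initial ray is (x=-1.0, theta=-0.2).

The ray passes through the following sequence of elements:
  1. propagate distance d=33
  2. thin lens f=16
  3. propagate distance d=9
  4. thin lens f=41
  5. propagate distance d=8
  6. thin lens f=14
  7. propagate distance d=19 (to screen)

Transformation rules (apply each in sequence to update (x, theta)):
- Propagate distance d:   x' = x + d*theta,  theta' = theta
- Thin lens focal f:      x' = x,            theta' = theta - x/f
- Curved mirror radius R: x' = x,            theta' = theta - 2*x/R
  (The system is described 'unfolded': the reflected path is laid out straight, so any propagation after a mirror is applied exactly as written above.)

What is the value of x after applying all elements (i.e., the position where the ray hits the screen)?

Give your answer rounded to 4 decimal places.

Answer: 8.2875

Derivation:
Initial: x=-1.0000 theta=-0.2000
After 1 (propagate distance d=33): x=-7.6000 theta=-0.2000
After 2 (thin lens f=16): x=-7.6000 theta=0.2750
After 3 (propagate distance d=9): x=-5.1250 theta=0.2750
After 4 (thin lens f=41): x=-5.1250 theta=0.4000
After 5 (propagate distance d=8): x=-1.9250 theta=0.4000
After 6 (thin lens f=14): x=-1.9250 theta=0.5375
After 7 (propagate distance d=19 (to screen)): x=8.2875 theta=0.5375
Rounded to 4 decimal places: x = 8.2875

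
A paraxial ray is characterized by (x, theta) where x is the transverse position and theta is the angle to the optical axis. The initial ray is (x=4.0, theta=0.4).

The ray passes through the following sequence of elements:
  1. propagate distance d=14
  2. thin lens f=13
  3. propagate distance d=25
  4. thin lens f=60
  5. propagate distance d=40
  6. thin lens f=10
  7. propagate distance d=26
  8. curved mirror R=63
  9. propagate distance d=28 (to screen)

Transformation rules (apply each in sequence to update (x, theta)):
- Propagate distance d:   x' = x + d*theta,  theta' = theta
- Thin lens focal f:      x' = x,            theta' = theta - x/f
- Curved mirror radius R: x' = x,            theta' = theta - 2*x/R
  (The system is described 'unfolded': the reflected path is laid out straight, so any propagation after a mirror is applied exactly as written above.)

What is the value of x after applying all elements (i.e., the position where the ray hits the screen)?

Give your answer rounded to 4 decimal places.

Answer: 28.1437

Derivation:
Initial: x=4.0000 theta=0.4000
After 1 (propagate distance d=14): x=9.6000 theta=0.4000
After 2 (thin lens f=13): x=9.6000 theta=-22/65 (≈-0.3385)
After 3 (propagate distance d=25): x=74/65 (≈1.1385) theta=-22/65 (≈-0.3385)
After 4 (thin lens f=60): x=74/65 (≈1.1385) theta=-697/1950 (≈-0.3574)
After 5 (propagate distance d=40): x=-2566/195 (≈-13.1590) theta=-697/1950 (≈-0.3574)
After 6 (thin lens f=10): x=-2566/195 (≈-13.1590) theta=623/650 (≈0.9585)
After 7 (propagate distance d=26): x=11467/975 (≈11.7610) theta=623/650 (≈0.9585)
After 8 (curved mirror R=63): x=11467/975 (≈11.7610) theta=71879/122850 (≈0.5851)
After 9 (propagate distance d=28 (to screen)): x=18997/675 (≈28.1437) theta=71879/122850 (≈0.5851)
Rounded to 4 decimal places: x = 28.1437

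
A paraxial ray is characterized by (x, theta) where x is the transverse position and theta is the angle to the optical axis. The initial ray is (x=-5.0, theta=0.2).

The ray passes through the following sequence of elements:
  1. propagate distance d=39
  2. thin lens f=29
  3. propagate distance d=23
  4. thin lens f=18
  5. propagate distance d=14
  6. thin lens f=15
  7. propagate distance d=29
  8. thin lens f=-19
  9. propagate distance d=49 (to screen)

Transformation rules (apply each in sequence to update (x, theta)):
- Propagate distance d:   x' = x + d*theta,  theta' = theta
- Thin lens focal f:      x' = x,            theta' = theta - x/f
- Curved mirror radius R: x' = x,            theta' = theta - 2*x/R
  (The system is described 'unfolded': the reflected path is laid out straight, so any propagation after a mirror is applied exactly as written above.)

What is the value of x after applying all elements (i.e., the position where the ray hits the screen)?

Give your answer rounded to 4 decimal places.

Answer: -45.3309

Derivation:
Initial: x=-5.0000 theta=0.2000
After 1 (propagate distance d=39): x=2.8000 theta=0.2000
After 2 (thin lens f=29): x=2.8000 theta=3/29 (≈0.1034)
After 3 (propagate distance d=23): x=751/145 (≈5.1793) theta=3/29 (≈0.1034)
After 4 (thin lens f=18): x=751/145 (≈5.1793) theta=-481/2610 (≈-0.1843)
After 5 (propagate distance d=14): x=3392/1305 (≈2.5992) theta=-481/2610 (≈-0.1843)
After 6 (thin lens f=15): x=3392/1305 (≈2.5992) theta=-13999/39150 (≈-0.3576)
After 7 (propagate distance d=29): x=-304211/39150 (≈-7.7704) theta=-13999/39150 (≈-0.3576)
After 8 (thin lens f=-19): x=-304211/39150 (≈-7.7704) theta=-95032/123975 (≈-0.7665)
After 9 (propagate distance d=49 (to screen)): x=-33719417/743850 (≈-45.3309) theta=-95032/123975 (≈-0.7665)
Rounded to 4 decimal places: x = -45.3309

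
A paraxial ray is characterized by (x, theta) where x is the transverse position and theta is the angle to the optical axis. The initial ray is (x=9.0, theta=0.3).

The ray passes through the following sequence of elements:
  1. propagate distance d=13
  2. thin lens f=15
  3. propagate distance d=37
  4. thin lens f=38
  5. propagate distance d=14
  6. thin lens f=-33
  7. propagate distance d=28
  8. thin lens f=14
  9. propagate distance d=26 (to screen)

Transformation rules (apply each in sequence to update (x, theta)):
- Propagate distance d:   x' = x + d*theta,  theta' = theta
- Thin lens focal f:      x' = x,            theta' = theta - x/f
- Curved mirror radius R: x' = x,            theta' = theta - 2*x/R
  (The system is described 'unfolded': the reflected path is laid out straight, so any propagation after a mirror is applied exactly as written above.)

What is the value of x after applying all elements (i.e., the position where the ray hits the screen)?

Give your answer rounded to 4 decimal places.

Answer: 9.4705

Derivation:
Initial: x=9.0000 theta=0.3000
After 1 (propagate distance d=13): x=12.9000 theta=0.3000
After 2 (thin lens f=15): x=12.9000 theta=-0.5600
After 3 (propagate distance d=37): x=-7.8200 theta=-0.5600
After 4 (thin lens f=38): x=-7.8200 theta=-673/1900 (≈-0.3542)
After 5 (propagate distance d=14): x=-1214/95 (≈-12.7789) theta=-673/1900 (≈-0.3542)
After 6 (thin lens f=-33): x=-1214/95 (≈-12.7789) theta=-46489/62700 (≈-0.7415)
After 7 (propagate distance d=28): x=-525733/15675 (≈-33.5396) theta=-46489/62700 (≈-0.7415)
After 8 (thin lens f=14): x=-525733/15675 (≈-33.5396) theta=726043/438900 (≈1.6542)
After 9 (propagate distance d=26 (to screen)): x=2078297/219450 (≈9.4705) theta=726043/438900 (≈1.6542)
Rounded to 4 decimal places: x = 9.4705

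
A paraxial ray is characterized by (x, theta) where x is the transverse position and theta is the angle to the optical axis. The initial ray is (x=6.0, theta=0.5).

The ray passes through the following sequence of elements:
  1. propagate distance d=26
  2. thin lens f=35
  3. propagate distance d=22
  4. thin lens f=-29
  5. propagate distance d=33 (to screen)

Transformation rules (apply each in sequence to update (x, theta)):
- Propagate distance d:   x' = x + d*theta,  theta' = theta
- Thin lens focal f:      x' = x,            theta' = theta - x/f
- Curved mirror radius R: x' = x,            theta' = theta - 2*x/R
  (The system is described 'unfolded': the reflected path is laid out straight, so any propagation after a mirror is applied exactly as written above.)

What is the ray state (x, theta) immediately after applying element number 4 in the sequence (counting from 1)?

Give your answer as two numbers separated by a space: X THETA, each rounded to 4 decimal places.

Answer: 18.0571 0.5798

Derivation:
Initial: x=6.0000 theta=0.5000
After 1 (propagate distance d=26): x=19.0000 theta=0.5000
After 2 (thin lens f=35): x=19.0000 theta=-3/70 (≈-0.0429)
After 3 (propagate distance d=22): x=632/35 (≈18.0571) theta=-3/70 (≈-0.0429)
After 4 (thin lens f=-29): x=632/35 (≈18.0571) theta=1177/2030 (≈0.5798)
Rounded to 4 decimal places: x = 18.0571, theta = 0.5798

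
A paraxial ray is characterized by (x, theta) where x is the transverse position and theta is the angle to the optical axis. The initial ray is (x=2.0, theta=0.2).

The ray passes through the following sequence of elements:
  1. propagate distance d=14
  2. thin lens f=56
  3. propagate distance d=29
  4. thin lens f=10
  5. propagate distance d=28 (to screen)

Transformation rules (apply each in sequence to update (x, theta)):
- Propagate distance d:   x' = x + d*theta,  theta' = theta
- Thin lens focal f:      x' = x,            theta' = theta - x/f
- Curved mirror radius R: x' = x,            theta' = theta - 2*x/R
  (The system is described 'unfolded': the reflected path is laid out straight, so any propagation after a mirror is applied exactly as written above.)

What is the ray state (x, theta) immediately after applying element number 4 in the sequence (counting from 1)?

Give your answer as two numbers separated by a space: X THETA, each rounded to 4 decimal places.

Initial: x=2.0000 theta=0.2000
After 1 (propagate distance d=14): x=4.8000 theta=0.2000
After 2 (thin lens f=56): x=4.8000 theta=4/35 (≈0.1143)
After 3 (propagate distance d=29): x=284/35 (≈8.1143) theta=4/35 (≈0.1143)
After 4 (thin lens f=10): x=284/35 (≈8.1143) theta=-122/175 (≈-0.6971)
Rounded to 4 decimal places: x = 8.1143, theta = -0.6971

Answer: 8.1143 -0.6971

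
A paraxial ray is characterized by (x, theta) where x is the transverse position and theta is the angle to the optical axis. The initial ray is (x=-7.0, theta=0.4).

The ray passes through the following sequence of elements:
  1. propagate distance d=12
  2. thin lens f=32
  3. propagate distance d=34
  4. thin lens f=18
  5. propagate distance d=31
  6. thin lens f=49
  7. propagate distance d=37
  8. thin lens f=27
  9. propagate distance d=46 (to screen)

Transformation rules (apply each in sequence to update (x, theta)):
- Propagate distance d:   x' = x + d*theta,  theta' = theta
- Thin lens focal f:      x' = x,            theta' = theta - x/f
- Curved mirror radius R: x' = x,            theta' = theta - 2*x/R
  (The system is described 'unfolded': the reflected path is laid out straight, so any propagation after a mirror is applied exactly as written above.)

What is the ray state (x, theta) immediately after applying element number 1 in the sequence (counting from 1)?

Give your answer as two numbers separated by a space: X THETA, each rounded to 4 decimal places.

Answer: -2.2000 0.4000

Derivation:
Initial: x=-7.0000 theta=0.4000
After 1 (propagate distance d=12): x=-2.2000 theta=0.4000
Rounded to 4 decimal places: x = -2.2000, theta = 0.4000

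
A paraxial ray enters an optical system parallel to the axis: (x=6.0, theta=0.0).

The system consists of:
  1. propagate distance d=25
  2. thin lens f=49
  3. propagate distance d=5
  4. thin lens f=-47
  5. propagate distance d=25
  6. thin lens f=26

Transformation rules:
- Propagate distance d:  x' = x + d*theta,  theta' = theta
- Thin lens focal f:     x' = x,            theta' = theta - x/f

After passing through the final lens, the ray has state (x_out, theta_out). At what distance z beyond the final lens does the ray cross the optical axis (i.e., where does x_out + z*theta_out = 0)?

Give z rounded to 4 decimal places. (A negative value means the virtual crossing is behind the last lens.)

Initial: x=6.0000 theta=0.0000
After 1 (propagate distance d=25): x=6.0000 theta=0.0000
After 2 (thin lens f=49): x=6.0000 theta=-6/49 (≈-0.1224)
After 3 (propagate distance d=5): x=264/49 (≈5.3878) theta=-6/49 (≈-0.1224)
After 4 (thin lens f=-47): x=264/49 (≈5.3878) theta=-18/2303 (≈-0.0078)
After 5 (propagate distance d=25): x=11958/2303 (≈5.1924) theta=-18/2303 (≈-0.0078)
After 6 (thin lens f=26): x=11958/2303 (≈5.1924) theta=-6213/29939 (≈-0.2075)
z_focus = -x_out/theta_out = -(11958/2303)/(-6213/29939) = 51818/2071 ≈ 25.0208
Rounded to 4 decimal places: z = 25.0208

Answer: 25.0208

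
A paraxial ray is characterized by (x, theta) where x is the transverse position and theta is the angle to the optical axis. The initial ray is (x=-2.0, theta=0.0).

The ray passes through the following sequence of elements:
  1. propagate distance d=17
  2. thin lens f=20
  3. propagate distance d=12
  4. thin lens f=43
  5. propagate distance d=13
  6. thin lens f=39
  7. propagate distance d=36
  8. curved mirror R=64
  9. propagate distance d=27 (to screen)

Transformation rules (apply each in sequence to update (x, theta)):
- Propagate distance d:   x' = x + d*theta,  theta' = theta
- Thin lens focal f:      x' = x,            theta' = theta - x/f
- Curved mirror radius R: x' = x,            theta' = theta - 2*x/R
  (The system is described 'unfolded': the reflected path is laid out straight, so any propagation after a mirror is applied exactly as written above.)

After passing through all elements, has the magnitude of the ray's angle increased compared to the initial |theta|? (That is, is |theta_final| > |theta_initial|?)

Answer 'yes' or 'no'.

Initial: x=-2.0000 theta=0.0000
After 1 (propagate distance d=17): x=-2.0000 theta=0.0000
After 2 (thin lens f=20): x=-2.0000 theta=0.1000
After 3 (propagate distance d=12): x=-0.8000 theta=0.1000
After 4 (thin lens f=43): x=-0.8000 theta=51/430 (≈0.1186)
After 5 (propagate distance d=13): x=319/430 (≈0.7419) theta=51/430 (≈0.1186)
After 6 (thin lens f=39): x=319/430 (≈0.7419) theta=167/1677 (≈0.0996)
After 7 (propagate distance d=36): x=24187/5590 (≈4.3268) theta=167/1677 (≈0.0996)
After 8 (curved mirror R=64): x=24187/5590 (≈4.3268) theta=-19121/536640 (≈-0.0356)
After 9 (propagate distance d=27 (to screen)): x=120379/35776 (≈3.3648) theta=-19121/536640 (≈-0.0356)
|theta_initial|=0.0000 |theta_final|=19121/536640 (≈0.0356) -> increased

Answer: yes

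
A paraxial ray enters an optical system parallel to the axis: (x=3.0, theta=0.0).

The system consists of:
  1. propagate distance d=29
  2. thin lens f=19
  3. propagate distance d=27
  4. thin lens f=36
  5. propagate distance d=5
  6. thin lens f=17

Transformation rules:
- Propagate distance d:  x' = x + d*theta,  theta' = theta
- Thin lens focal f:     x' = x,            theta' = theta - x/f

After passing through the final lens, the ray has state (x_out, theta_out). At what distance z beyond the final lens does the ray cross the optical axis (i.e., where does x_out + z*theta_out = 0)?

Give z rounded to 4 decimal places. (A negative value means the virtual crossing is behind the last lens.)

Answer: -151.5833

Derivation:
Initial: x=3.0000 theta=0.0000
After 1 (propagate distance d=29): x=3.0000 theta=0.0000
After 2 (thin lens f=19): x=3.0000 theta=-3/19 (≈-0.1579)
After 3 (propagate distance d=27): x=-24/19 (≈-1.2632) theta=-3/19 (≈-0.1579)
After 4 (thin lens f=36): x=-24/19 (≈-1.2632) theta=-7/57 (≈-0.1228)
After 5 (propagate distance d=5): x=-107/57 (≈-1.8772) theta=-7/57 (≈-0.1228)
After 6 (thin lens f=17): x=-107/57 (≈-1.8772) theta=-4/323 (≈-0.0124)
z_focus = -x_out/theta_out = -(-107/57)/(-4/323) = -1819/12 ≈ -151.5833
Rounded to 4 decimal places: z = -151.5833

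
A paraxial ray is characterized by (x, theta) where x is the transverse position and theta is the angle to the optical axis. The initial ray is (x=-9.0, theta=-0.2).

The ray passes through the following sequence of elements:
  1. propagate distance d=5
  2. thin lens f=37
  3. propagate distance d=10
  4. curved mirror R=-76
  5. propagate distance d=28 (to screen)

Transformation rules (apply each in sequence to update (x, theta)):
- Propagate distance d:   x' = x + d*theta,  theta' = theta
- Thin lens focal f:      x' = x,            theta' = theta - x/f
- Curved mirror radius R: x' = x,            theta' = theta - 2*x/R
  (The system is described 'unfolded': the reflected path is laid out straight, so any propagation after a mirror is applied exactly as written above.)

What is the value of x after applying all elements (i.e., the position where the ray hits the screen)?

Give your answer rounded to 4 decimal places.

Initial: x=-9.0000 theta=-0.2000
After 1 (propagate distance d=5): x=-10.0000 theta=-0.2000
After 2 (thin lens f=37): x=-10.0000 theta=13/185 (≈0.0703)
After 3 (propagate distance d=10): x=-344/37 (≈-9.2973) theta=13/185 (≈0.0703)
After 4 (curved mirror R=-76): x=-344/37 (≈-9.2973) theta=-613/3515 (≈-0.1744)
After 5 (propagate distance d=28 (to screen)): x=-49844/3515 (≈-14.1804) theta=-613/3515 (≈-0.1744)
Rounded to 4 decimal places: x = -14.1804

Answer: -14.1804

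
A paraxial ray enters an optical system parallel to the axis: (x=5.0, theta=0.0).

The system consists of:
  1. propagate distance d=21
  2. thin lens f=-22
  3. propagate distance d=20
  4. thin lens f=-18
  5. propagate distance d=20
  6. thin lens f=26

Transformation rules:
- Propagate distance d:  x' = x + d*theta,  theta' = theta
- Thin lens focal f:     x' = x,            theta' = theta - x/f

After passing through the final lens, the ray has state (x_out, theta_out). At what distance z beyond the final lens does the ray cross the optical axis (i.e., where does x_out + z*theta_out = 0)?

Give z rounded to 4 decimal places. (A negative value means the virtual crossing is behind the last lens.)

Initial: x=5.0000 theta=0.0000
After 1 (propagate distance d=21): x=5.0000 theta=0.0000
After 2 (thin lens f=-22): x=5.0000 theta=5/22 (≈0.2273)
After 3 (propagate distance d=20): x=105/11 (≈9.5455) theta=5/22 (≈0.2273)
After 4 (thin lens f=-18): x=105/11 (≈9.5455) theta=25/33 (≈0.7576)
After 5 (propagate distance d=20): x=815/33 (≈24.6970) theta=25/33 (≈0.7576)
After 6 (thin lens f=26): x=815/33 (≈24.6970) theta=-5/26 (≈-0.1923)
z_focus = -x_out/theta_out = -(815/33)/(-5/26) = 4238/33 ≈ 128.4242
Rounded to 4 decimal places: z = 128.4242

Answer: 128.4242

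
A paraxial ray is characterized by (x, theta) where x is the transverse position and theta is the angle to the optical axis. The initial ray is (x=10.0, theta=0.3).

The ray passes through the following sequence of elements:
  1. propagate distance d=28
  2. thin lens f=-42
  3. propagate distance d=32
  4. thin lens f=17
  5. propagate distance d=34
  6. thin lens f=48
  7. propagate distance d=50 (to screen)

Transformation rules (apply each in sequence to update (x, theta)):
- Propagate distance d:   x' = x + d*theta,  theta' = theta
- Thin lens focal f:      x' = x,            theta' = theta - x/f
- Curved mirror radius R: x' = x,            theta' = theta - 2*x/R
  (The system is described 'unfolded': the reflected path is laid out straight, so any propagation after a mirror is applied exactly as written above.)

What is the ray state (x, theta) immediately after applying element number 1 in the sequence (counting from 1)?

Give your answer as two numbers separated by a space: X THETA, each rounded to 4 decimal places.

Answer: 18.4000 0.3000

Derivation:
Initial: x=10.0000 theta=0.3000
After 1 (propagate distance d=28): x=18.4000 theta=0.3000
Rounded to 4 decimal places: x = 18.4000, theta = 0.3000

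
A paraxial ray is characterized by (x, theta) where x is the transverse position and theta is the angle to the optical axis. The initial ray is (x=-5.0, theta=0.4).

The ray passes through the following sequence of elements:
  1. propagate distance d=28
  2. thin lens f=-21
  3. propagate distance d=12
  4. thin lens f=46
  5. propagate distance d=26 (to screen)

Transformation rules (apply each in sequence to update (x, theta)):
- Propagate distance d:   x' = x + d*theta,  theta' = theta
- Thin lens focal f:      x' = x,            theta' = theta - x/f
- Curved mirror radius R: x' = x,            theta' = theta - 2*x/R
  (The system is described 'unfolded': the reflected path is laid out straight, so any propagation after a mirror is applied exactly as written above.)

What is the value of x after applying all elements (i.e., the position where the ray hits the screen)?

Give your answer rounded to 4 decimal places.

Answer: 24.3992

Derivation:
Initial: x=-5.0000 theta=0.4000
After 1 (propagate distance d=28): x=6.2000 theta=0.4000
After 2 (thin lens f=-21): x=6.2000 theta=73/105 (≈0.6952)
After 3 (propagate distance d=12): x=509/35 (≈14.5429) theta=73/105 (≈0.6952)
After 4 (thin lens f=46): x=509/35 (≈14.5429) theta=1831/4830 (≈0.3791)
After 5 (propagate distance d=26 (to screen)): x=58924/2415 (≈24.3992) theta=1831/4830 (≈0.3791)
Rounded to 4 decimal places: x = 24.3992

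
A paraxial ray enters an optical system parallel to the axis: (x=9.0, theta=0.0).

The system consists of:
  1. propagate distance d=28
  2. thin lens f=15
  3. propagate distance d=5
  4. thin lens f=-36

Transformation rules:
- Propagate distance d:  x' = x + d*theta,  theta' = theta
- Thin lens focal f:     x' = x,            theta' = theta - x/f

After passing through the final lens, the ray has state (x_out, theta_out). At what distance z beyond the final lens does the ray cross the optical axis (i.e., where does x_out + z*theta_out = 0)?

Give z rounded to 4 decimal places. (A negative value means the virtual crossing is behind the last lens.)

Answer: 13.8462

Derivation:
Initial: x=9.0000 theta=0.0000
After 1 (propagate distance d=28): x=9.0000 theta=0.0000
After 2 (thin lens f=15): x=9.0000 theta=-0.6000
After 3 (propagate distance d=5): x=6.0000 theta=-0.6000
After 4 (thin lens f=-36): x=6.0000 theta=-13/30 (≈-0.4333)
z_focus = -x_out/theta_out = -(6.0000)/(-13/30) = 180/13 ≈ 13.8462
Rounded to 4 decimal places: z = 13.8462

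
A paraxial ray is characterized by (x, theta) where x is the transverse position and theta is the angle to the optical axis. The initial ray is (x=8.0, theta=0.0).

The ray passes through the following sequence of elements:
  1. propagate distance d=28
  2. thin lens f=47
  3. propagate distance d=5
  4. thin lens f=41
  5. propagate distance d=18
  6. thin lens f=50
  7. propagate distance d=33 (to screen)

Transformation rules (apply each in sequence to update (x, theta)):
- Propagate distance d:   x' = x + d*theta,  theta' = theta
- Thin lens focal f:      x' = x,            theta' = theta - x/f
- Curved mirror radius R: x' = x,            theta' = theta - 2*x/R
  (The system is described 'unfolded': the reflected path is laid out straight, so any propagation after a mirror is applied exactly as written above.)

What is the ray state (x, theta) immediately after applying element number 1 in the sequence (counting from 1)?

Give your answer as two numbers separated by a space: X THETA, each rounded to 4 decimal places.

Answer: 8.0000 0.0000

Derivation:
Initial: x=8.0000 theta=0.0000
After 1 (propagate distance d=28): x=8.0000 theta=0.0000
Rounded to 4 decimal places: x = 8.0000, theta = 0.0000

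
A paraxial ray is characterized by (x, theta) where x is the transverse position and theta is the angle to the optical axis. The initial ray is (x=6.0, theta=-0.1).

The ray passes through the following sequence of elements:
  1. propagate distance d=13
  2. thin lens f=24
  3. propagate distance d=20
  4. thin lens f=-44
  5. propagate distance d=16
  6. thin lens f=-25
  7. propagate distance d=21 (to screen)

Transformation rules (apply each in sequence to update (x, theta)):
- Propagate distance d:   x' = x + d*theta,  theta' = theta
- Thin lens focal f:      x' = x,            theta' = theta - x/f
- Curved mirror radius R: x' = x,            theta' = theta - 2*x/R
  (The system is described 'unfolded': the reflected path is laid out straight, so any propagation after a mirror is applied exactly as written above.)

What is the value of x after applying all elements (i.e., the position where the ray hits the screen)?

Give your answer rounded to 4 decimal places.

Answer: -18.5552

Derivation:
Initial: x=6.0000 theta=-0.1000
After 1 (propagate distance d=13): x=4.7000 theta=-0.1000
After 2 (thin lens f=24): x=4.7000 theta=-71/240 (≈-0.2958)
After 3 (propagate distance d=20): x=-73/60 (≈-1.2167) theta=-71/240 (≈-0.2958)
After 4 (thin lens f=-44): x=-73/60 (≈-1.2167) theta=-427/1320 (≈-0.3235)
After 5 (propagate distance d=16): x=-4219/660 (≈-6.3924) theta=-427/1320 (≈-0.3235)
After 6 (thin lens f=-25): x=-4219/660 (≈-6.3924) theta=-6371/11000 (≈-0.5792)
After 7 (propagate distance d=21 (to screen)): x=-612323/33000 (≈-18.5552) theta=-6371/11000 (≈-0.5792)
Rounded to 4 decimal places: x = -18.5552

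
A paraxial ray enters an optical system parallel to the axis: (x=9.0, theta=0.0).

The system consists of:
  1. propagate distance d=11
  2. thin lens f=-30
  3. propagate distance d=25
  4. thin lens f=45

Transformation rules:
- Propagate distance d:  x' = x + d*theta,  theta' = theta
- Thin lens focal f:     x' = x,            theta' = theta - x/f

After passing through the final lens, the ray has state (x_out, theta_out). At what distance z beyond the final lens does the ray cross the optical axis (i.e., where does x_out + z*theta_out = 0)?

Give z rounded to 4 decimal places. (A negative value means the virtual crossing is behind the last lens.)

Answer: 247.5000

Derivation:
Initial: x=9.0000 theta=0.0000
After 1 (propagate distance d=11): x=9.0000 theta=0.0000
After 2 (thin lens f=-30): x=9.0000 theta=0.3000
After 3 (propagate distance d=25): x=16.5000 theta=0.3000
After 4 (thin lens f=45): x=16.5000 theta=-1/15 (≈-0.0667)
z_focus = -x_out/theta_out = -(16.5000)/(-1/15) = 247.5000
Rounded to 4 decimal places: z = 247.5000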